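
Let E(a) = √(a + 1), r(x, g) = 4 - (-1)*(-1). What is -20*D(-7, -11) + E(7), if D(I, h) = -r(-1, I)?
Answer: 60 + 2*√2 ≈ 62.828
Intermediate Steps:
r(x, g) = 3 (r(x, g) = 4 - 1*1 = 4 - 1 = 3)
D(I, h) = -3 (D(I, h) = -1*3 = -3)
E(a) = √(1 + a)
-20*D(-7, -11) + E(7) = -20*(-3) + √(1 + 7) = 60 + √8 = 60 + 2*√2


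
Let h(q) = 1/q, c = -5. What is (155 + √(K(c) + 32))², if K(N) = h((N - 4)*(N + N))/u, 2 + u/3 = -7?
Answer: (41850 + √2332770)²/72900 ≈ 25811.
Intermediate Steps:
u = -27 (u = -6 + 3*(-7) = -6 - 21 = -27)
K(N) = -1/(54*N*(-4 + N)) (K(N) = 1/(((N - 4)*(N + N))*(-27)) = -1/27/((-4 + N)*(2*N)) = -1/27/(2*N*(-4 + N)) = (1/(2*N*(-4 + N)))*(-1/27) = -1/(54*N*(-4 + N)))
(155 + √(K(c) + 32))² = (155 + √(-1/54/(-5*(-4 - 5)) + 32))² = (155 + √(-1/54*(-⅕)/(-9) + 32))² = (155 + √(-1/54*(-⅕)*(-⅑) + 32))² = (155 + √(-1/2430 + 32))² = (155 + √(77759/2430))² = (155 + √2332770/270)²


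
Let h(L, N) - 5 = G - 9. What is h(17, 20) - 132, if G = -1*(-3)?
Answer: -133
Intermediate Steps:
G = 3
h(L, N) = -1 (h(L, N) = 5 + (3 - 9) = 5 - 6 = -1)
h(17, 20) - 132 = -1 - 132 = -133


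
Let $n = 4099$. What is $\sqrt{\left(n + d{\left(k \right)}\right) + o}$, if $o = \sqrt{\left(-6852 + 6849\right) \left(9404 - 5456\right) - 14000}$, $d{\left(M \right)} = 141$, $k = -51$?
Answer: $\sqrt{4240 + 2 i \sqrt{6461}} \approx 65.127 + 1.234 i$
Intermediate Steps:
$o = 2 i \sqrt{6461}$ ($o = \sqrt{\left(-3\right) 3948 - 14000} = \sqrt{-11844 - 14000} = \sqrt{-25844} = 2 i \sqrt{6461} \approx 160.76 i$)
$\sqrt{\left(n + d{\left(k \right)}\right) + o} = \sqrt{\left(4099 + 141\right) + 2 i \sqrt{6461}} = \sqrt{4240 + 2 i \sqrt{6461}}$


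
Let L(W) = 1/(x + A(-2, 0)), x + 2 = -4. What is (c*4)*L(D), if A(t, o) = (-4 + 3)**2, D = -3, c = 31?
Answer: -124/5 ≈ -24.800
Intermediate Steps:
x = -6 (x = -2 - 4 = -6)
A(t, o) = 1 (A(t, o) = (-1)**2 = 1)
L(W) = -1/5 (L(W) = 1/(-6 + 1) = 1/(-5) = -1/5)
(c*4)*L(D) = (31*4)*(-1/5) = 124*(-1/5) = -124/5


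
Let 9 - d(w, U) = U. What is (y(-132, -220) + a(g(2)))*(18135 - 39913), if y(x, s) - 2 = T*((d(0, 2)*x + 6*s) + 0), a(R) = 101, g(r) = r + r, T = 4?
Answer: 193236194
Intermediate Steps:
d(w, U) = 9 - U
g(r) = 2*r
y(x, s) = 2 + 24*s + 28*x (y(x, s) = 2 + 4*(((9 - 1*2)*x + 6*s) + 0) = 2 + 4*(((9 - 2)*x + 6*s) + 0) = 2 + 4*((7*x + 6*s) + 0) = 2 + 4*((6*s + 7*x) + 0) = 2 + 4*(6*s + 7*x) = 2 + (24*s + 28*x) = 2 + 24*s + 28*x)
(y(-132, -220) + a(g(2)))*(18135 - 39913) = ((2 + 24*(-220) + 28*(-132)) + 101)*(18135 - 39913) = ((2 - 5280 - 3696) + 101)*(-21778) = (-8974 + 101)*(-21778) = -8873*(-21778) = 193236194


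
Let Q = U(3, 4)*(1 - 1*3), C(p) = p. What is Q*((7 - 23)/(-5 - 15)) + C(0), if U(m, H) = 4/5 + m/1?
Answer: -152/25 ≈ -6.0800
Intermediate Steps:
U(m, H) = ⅘ + m (U(m, H) = 4*(⅕) + m*1 = ⅘ + m)
Q = -38/5 (Q = (⅘ + 3)*(1 - 1*3) = 19*(1 - 3)/5 = (19/5)*(-2) = -38/5 ≈ -7.6000)
Q*((7 - 23)/(-5 - 15)) + C(0) = -38*(7 - 23)/(5*(-5 - 15)) + 0 = -(-608)/(5*(-20)) + 0 = -(-608)*(-1)/(5*20) + 0 = -38/5*⅘ + 0 = -152/25 + 0 = -152/25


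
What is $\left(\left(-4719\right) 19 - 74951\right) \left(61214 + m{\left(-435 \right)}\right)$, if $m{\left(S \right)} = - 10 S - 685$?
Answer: $-10679861948$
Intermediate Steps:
$m{\left(S \right)} = -685 - 10 S$
$\left(\left(-4719\right) 19 - 74951\right) \left(61214 + m{\left(-435 \right)}\right) = \left(\left(-4719\right) 19 - 74951\right) \left(61214 - -3665\right) = \left(-89661 - 74951\right) \left(61214 + \left(-685 + 4350\right)\right) = - 164612 \left(61214 + 3665\right) = \left(-164612\right) 64879 = -10679861948$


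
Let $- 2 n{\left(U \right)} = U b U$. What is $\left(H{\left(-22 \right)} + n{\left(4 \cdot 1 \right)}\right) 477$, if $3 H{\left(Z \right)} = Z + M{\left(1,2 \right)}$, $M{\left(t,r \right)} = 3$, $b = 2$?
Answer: $-10653$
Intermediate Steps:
$H{\left(Z \right)} = 1 + \frac{Z}{3}$ ($H{\left(Z \right)} = \frac{Z + 3}{3} = \frac{3 + Z}{3} = 1 + \frac{Z}{3}$)
$n{\left(U \right)} = - U^{2}$ ($n{\left(U \right)} = - \frac{U 2 U}{2} = - \frac{2 U U}{2} = - \frac{2 U^{2}}{2} = - U^{2}$)
$\left(H{\left(-22 \right)} + n{\left(4 \cdot 1 \right)}\right) 477 = \left(\left(1 + \frac{1}{3} \left(-22\right)\right) - \left(4 \cdot 1\right)^{2}\right) 477 = \left(\left(1 - \frac{22}{3}\right) - 4^{2}\right) 477 = \left(- \frac{19}{3} - 16\right) 477 = \left(- \frac{67}{3}\right) 477 = -10653$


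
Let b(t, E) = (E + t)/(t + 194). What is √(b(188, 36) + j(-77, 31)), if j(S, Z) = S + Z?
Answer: I*√1656734/191 ≈ 6.739*I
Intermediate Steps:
b(t, E) = (E + t)/(194 + t)
√(b(188, 36) + j(-77, 31)) = √((36 + 188)/(194 + 188) + (-77 + 31)) = √(224/382 - 46) = √((1/382)*224 - 46) = √(112/191 - 46) = √(-8674/191) = I*√1656734/191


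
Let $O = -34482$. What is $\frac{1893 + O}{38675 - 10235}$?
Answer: $- \frac{3621}{3160} \approx -1.1459$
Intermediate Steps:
$\frac{1893 + O}{38675 - 10235} = \frac{1893 - 34482}{38675 - 10235} = - \frac{32589}{28440} = \left(-32589\right) \frac{1}{28440} = - \frac{3621}{3160}$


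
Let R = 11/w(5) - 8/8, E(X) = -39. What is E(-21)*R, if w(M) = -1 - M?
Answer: 221/2 ≈ 110.50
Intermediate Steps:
R = -17/6 (R = 11/(-1 - 1*5) - 8/8 = 11/(-1 - 5) - 8*1/8 = 11/(-6) - 1 = 11*(-1/6) - 1 = -11/6 - 1 = -17/6 ≈ -2.8333)
E(-21)*R = -39*(-17/6) = 221/2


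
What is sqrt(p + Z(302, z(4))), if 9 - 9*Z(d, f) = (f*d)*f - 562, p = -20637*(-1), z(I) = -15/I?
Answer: sqrt(2912914)/12 ≈ 142.23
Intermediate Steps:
p = 20637
Z(d, f) = 571/9 - d*f**2/9 (Z(d, f) = 1 - ((f*d)*f - 562)/9 = 1 - ((d*f)*f - 562)/9 = 1 - (d*f**2 - 562)/9 = 1 - (-562 + d*f**2)/9 = 1 + (562/9 - d*f**2/9) = 571/9 - d*f**2/9)
sqrt(p + Z(302, z(4))) = sqrt(20637 + (571/9 - 1/9*302*(-15/4)**2)) = sqrt(20637 + (571/9 - 1/9*302*225/16)) = sqrt(20637 + (571/9 - 3775/8)) = sqrt(20637 - 29407/72) = sqrt(1456457/72) = sqrt(2912914)/12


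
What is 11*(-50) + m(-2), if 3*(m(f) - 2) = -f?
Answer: -1642/3 ≈ -547.33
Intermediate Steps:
m(f) = 2 - f/3 (m(f) = 2 + (-f)/3 = 2 - f/3)
11*(-50) + m(-2) = 11*(-50) + (2 - ⅓*(-2)) = -550 + (2 + ⅔) = -550 + 8/3 = -1642/3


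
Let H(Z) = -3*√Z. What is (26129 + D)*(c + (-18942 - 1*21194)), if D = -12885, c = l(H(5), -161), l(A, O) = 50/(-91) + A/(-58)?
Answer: -6910389992/13 + 19866*√5/29 ≈ -5.3157e+8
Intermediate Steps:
l(A, O) = -50/91 - A/58 (l(A, O) = 50*(-1/91) + A*(-1/58) = -50/91 - A/58)
c = -50/91 + 3*√5/58 (c = -50/91 - (-3)*√5/58 = -50/91 + 3*√5/58 ≈ -0.43379)
(26129 + D)*(c + (-18942 - 1*21194)) = (26129 - 12885)*((-50/91 + 3*√5/58) + (-18942 - 1*21194)) = 13244*((-50/91 + 3*√5/58) + (-18942 - 21194)) = 13244*((-50/91 + 3*√5/58) - 40136) = 13244*(-3652426/91 + 3*√5/58) = -6910389992/13 + 19866*√5/29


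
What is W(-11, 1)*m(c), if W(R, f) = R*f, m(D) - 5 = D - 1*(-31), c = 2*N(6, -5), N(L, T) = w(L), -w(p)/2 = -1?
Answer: -440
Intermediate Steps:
w(p) = 2 (w(p) = -2*(-1) = 2)
N(L, T) = 2
c = 4 (c = 2*2 = 4)
m(D) = 36 + D (m(D) = 5 + (D - 1*(-31)) = 5 + (D + 31) = 5 + (31 + D) = 36 + D)
W(-11, 1)*m(c) = (-11*1)*(36 + 4) = -11*40 = -440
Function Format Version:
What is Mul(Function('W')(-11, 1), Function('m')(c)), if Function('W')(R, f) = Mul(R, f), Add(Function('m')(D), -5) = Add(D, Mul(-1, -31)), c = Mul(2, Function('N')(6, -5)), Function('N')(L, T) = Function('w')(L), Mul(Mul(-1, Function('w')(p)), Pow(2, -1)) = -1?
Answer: -440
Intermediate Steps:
Function('w')(p) = 2 (Function('w')(p) = Mul(-2, -1) = 2)
Function('N')(L, T) = 2
c = 4 (c = Mul(2, 2) = 4)
Function('m')(D) = Add(36, D) (Function('m')(D) = Add(5, Add(D, Mul(-1, -31))) = Add(5, Add(D, 31)) = Add(5, Add(31, D)) = Add(36, D))
Mul(Function('W')(-11, 1), Function('m')(c)) = Mul(Mul(-11, 1), Add(36, 4)) = Mul(-11, 40) = -440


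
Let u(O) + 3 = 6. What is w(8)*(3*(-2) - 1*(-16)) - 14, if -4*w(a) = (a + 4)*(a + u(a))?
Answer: -344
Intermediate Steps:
u(O) = 3 (u(O) = -3 + 6 = 3)
w(a) = -(3 + a)*(4 + a)/4 (w(a) = -(a + 4)*(a + 3)/4 = -(4 + a)*(3 + a)/4 = -(3 + a)*(4 + a)/4)
w(8)*(3*(-2) - 1*(-16)) - 14 = (-3 - 7/4*8 - ¼*8²)*(3*(-2) - 1*(-16)) - 14 = (-3 - 14 - ¼*64)*(-6 + 16) - 14 = (-3 - 14 - 16)*10 - 14 = -33*10 - 14 = -330 - 14 = -344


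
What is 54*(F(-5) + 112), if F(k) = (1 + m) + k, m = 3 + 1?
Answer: 6048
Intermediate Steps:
m = 4
F(k) = 5 + k (F(k) = (1 + 4) + k = 5 + k)
54*(F(-5) + 112) = 54*((5 - 5) + 112) = 54*(0 + 112) = 54*112 = 6048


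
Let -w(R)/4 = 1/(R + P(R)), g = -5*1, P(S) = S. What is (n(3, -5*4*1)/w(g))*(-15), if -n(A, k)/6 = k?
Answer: -4500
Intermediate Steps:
n(A, k) = -6*k
g = -5
w(R) = -2/R (w(R) = -4/(R + R) = -4*1/(2*R) = -2/R)
(n(3, -5*4*1)/w(g))*(-15) = ((-6*(-5*4))/((-2/(-5))))*(-15) = ((-(-120))/((-2*(-⅕))))*(-15) = ((-6*(-20))/(⅖))*(-15) = (120*(5/2))*(-15) = 300*(-15) = -4500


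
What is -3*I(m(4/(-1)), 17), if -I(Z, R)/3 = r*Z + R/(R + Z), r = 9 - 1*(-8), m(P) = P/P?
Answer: 323/2 ≈ 161.50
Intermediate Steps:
m(P) = 1
r = 17 (r = 9 + 8 = 17)
I(Z, R) = -51*Z - 3*R/(R + Z) (I(Z, R) = -3*(17*Z + R/(R + Z)) = -51*Z - 3*R/(R + Z))
-3*I(m(4/(-1)), 17) = -9*(-1*17 - 17*1² - 17*17*1)/(17 + 1) = -9*(-17 - 17*1 - 289)/18 = -9*(-17 - 17 - 289)/18 = -9*(-323)/18 = -3*(-323/6) = 323/2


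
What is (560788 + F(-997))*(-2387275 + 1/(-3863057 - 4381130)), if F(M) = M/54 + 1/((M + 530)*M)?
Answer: -138742814572224276716984287/103639101021351 ≈ -1.3387e+12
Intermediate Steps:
F(M) = M/54 + 1/(M*(530 + M)) (F(M) = M*(1/54) + 1/((530 + M)*M) = M/54 + 1/(M*(530 + M)))
(560788 + F(-997))*(-2387275 + 1/(-3863057 - 4381130)) = (560788 + (1/54)*(54 + (-997)**3 + 530*(-997)**2)/(-997*(530 - 997)))*(-2387275 + 1/(-3863057 - 4381130)) = (560788 + (1/54)*(-1/997)*(54 - 991026973 + 530*994009)/(-467))*(-2387275 + 1/(-8244187)) = (560788 + (1/54)*(-1/997)*(-1/467)*(54 - 991026973 + 526824770))*(-2387275 - 1/8244187) = (560788 + (1/54)*(-1/997)*(-1/467)*(-464202149))*(-19681141520426/8244187) = (560788 - 464202149/25142346)*(-19681141520426/8244187) = (14099061726499/25142346)*(-19681141520426/8244187) = -138742814572224276716984287/103639101021351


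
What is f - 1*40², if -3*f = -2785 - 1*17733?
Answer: 15718/3 ≈ 5239.3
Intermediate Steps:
f = 20518/3 (f = -(-2785 - 1*17733)/3 = -(-2785 - 17733)/3 = -⅓*(-20518) = 20518/3 ≈ 6839.3)
f - 1*40² = 20518/3 - 1*40² = 20518/3 - 1*1600 = 20518/3 - 1600 = 15718/3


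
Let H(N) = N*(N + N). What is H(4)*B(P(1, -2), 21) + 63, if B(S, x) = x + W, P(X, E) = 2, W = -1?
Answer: 703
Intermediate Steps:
H(N) = 2*N**2 (H(N) = N*(2*N) = 2*N**2)
B(S, x) = -1 + x (B(S, x) = x - 1 = -1 + x)
H(4)*B(P(1, -2), 21) + 63 = (2*4**2)*(-1 + 21) + 63 = (2*16)*20 + 63 = 32*20 + 63 = 640 + 63 = 703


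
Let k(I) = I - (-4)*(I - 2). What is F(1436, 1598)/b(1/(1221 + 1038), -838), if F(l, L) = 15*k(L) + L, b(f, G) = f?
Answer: 274079952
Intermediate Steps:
k(I) = -8 + 5*I (k(I) = I - (-4)*(-2 + I) = I - (8 - 4*I) = I + (-8 + 4*I) = -8 + 5*I)
F(l, L) = -120 + 76*L (F(l, L) = 15*(-8 + 5*L) + L = (-120 + 75*L) + L = -120 + 76*L)
F(1436, 1598)/b(1/(1221 + 1038), -838) = (-120 + 76*1598)/(1/(1221 + 1038)) = (-120 + 121448)/(1/2259) = 121328/(1/2259) = 121328*2259 = 274079952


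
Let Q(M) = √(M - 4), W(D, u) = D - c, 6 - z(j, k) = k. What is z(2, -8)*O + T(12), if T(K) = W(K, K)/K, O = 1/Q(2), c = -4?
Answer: 4/3 - 7*I*√2 ≈ 1.3333 - 9.8995*I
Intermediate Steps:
z(j, k) = 6 - k
W(D, u) = 4 + D (W(D, u) = D - 1*(-4) = D + 4 = 4 + D)
Q(M) = √(-4 + M)
O = -I*√2/2 (O = 1/(√(-4 + 2)) = 1/(√(-2)) = 1/(I*√2) = -I*√2/2 ≈ -0.70711*I)
T(K) = (4 + K)/K
z(2, -8)*O + T(12) = (6 - 1*(-8))*(-I*√2/2) + (4 + 12)/12 = (6 + 8)*(-I*√2/2) + (1/12)*16 = 14*(-I*√2/2) + 4/3 = -7*I*√2 + 4/3 = 4/3 - 7*I*√2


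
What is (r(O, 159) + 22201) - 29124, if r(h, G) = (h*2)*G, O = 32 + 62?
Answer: 22969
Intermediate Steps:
O = 94
r(h, G) = 2*G*h (r(h, G) = (2*h)*G = 2*G*h)
(r(O, 159) + 22201) - 29124 = (2*159*94 + 22201) - 29124 = (29892 + 22201) - 29124 = 52093 - 29124 = 22969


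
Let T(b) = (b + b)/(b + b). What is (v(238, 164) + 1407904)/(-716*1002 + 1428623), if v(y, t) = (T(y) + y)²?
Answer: 1465025/711191 ≈ 2.0600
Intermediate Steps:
T(b) = 1 (T(b) = (2*b)/((2*b)) = (2*b)*(1/(2*b)) = 1)
v(y, t) = (1 + y)²
(v(238, 164) + 1407904)/(-716*1002 + 1428623) = ((1 + 238)² + 1407904)/(-716*1002 + 1428623) = (239² + 1407904)/(-717432 + 1428623) = (57121 + 1407904)/711191 = 1465025*(1/711191) = 1465025/711191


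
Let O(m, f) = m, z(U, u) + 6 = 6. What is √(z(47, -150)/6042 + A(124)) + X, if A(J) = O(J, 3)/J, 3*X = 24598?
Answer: 24601/3 ≈ 8200.3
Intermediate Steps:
X = 24598/3 (X = (⅓)*24598 = 24598/3 ≈ 8199.3)
z(U, u) = 0 (z(U, u) = -6 + 6 = 0)
A(J) = 1 (A(J) = J/J = 1)
√(z(47, -150)/6042 + A(124)) + X = √(0/6042 + 1) + 24598/3 = √(0*(1/6042) + 1) + 24598/3 = √(0 + 1) + 24598/3 = √1 + 24598/3 = 1 + 24598/3 = 24601/3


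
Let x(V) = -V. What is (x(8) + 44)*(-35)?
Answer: -1260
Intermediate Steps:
(x(8) + 44)*(-35) = (-1*8 + 44)*(-35) = (-8 + 44)*(-35) = 36*(-35) = -1260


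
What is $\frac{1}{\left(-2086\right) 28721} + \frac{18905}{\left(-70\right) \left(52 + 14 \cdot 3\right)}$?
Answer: $- \frac{16180521143}{5631728564} \approx -2.8731$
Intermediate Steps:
$\frac{1}{\left(-2086\right) 28721} + \frac{18905}{\left(-70\right) \left(52 + 14 \cdot 3\right)} = \left(- \frac{1}{2086}\right) \frac{1}{28721} + \frac{18905}{\left(-70\right) \left(52 + 42\right)} = - \frac{1}{59912006} + \frac{18905}{\left(-70\right) 94} = - \frac{1}{59912006} + \frac{18905}{-6580} = - \frac{1}{59912006} + 18905 \left(- \frac{1}{6580}\right) = - \frac{1}{59912006} - \frac{3781}{1316} = - \frac{16180521143}{5631728564}$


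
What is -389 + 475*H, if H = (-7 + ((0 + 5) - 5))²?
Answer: 22886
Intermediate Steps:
H = 49 (H = (-7 + (5 - 5))² = (-7 + 0)² = (-7)² = 49)
-389 + 475*H = -389 + 475*49 = -389 + 23275 = 22886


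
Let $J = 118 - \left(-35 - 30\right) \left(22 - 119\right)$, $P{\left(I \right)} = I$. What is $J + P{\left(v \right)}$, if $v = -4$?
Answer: $-6191$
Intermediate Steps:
$J = -6187$ ($J = 118 - \left(-65\right) \left(-97\right) = 118 - 6305 = -6187$)
$J + P{\left(v \right)} = -6187 - 4 = -6191$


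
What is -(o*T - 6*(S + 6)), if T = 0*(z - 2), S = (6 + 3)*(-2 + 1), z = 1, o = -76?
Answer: -18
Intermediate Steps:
S = -9 (S = 9*(-1) = -9)
T = 0 (T = 0*(1 - 2) = 0*(-1) = 0)
-(o*T - 6*(S + 6)) = -(-76*0 - 6*(-9 + 6)) = -(0 - 6*(-3)) = -(0 + 18) = -1*18 = -18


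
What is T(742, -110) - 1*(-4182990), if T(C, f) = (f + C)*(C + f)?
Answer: 4582414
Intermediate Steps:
T(C, f) = (C + f)**2 (T(C, f) = (C + f)*(C + f) = (C + f)**2)
T(742, -110) - 1*(-4182990) = (742 - 110)**2 - 1*(-4182990) = 632**2 + 4182990 = 399424 + 4182990 = 4582414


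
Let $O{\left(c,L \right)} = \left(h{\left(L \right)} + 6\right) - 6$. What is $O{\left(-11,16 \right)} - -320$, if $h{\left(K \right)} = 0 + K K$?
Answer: $576$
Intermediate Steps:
$h{\left(K \right)} = K^{2}$ ($h{\left(K \right)} = 0 + K^{2} = K^{2}$)
$O{\left(c,L \right)} = L^{2}$ ($O{\left(c,L \right)} = \left(L^{2} + 6\right) - 6 = \left(6 + L^{2}\right) - 6 = L^{2}$)
$O{\left(-11,16 \right)} - -320 = 16^{2} - -320 = 256 + 320 = 576$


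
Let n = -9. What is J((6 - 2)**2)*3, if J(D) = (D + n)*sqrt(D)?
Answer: 84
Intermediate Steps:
J(D) = sqrt(D)*(-9 + D) (J(D) = (D - 9)*sqrt(D) = (-9 + D)*sqrt(D) = sqrt(D)*(-9 + D))
J((6 - 2)**2)*3 = (sqrt((6 - 2)**2)*(-9 + (6 - 2)**2))*3 = (sqrt(4**2)*(-9 + 4**2))*3 = (sqrt(16)*(-9 + 16))*3 = (4*7)*3 = 28*3 = 84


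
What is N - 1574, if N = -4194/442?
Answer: -349951/221 ≈ -1583.5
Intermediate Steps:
N = -2097/221 (N = -4194*1/442 = -2097/221 ≈ -9.4887)
N - 1574 = -2097/221 - 1574 = -349951/221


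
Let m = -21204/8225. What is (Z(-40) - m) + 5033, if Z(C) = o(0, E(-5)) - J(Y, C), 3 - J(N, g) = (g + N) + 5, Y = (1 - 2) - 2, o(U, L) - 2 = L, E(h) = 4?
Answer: 41129754/8225 ≈ 5000.6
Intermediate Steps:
o(U, L) = 2 + L
Y = -3 (Y = -1 - 2 = -3)
m = -21204/8225 (m = -21204*1/8225 = -21204/8225 ≈ -2.5780)
J(N, g) = -2 - N - g (J(N, g) = 3 - ((g + N) + 5) = 3 - ((N + g) + 5) = 3 - (5 + N + g) = 3 + (-5 - N - g) = -2 - N - g)
Z(C) = 5 + C (Z(C) = (2 + 4) - (-2 - 1*(-3) - C) = 6 - (-2 + 3 - C) = 6 - (1 - C) = 6 + (-1 + C) = 5 + C)
(Z(-40) - m) + 5033 = ((5 - 40) - 1*(-21204/8225)) + 5033 = (-35 + 21204/8225) + 5033 = -266671/8225 + 5033 = 41129754/8225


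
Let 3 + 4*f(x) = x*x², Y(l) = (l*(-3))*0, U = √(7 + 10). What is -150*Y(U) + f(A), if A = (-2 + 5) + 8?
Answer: 332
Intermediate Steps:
U = √17 ≈ 4.1231
A = 11 (A = 3 + 8 = 11)
Y(l) = 0 (Y(l) = -3*l*0 = 0)
f(x) = -¾ + x³/4 (f(x) = -¾ + (x*x²)/4 = -¾ + x³/4)
-150*Y(U) + f(A) = -150*0 + (-¾ + (¼)*11³) = 0 + (-¾ + (¼)*1331) = 0 + (-¾ + 1331/4) = 0 + 332 = 332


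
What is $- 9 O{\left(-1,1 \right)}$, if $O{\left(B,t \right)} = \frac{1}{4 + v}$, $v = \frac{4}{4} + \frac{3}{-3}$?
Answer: $- \frac{9}{4} \approx -2.25$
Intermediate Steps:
$v = 0$ ($v = 4 \cdot \frac{1}{4} + 3 \left(- \frac{1}{3}\right) = 1 - 1 = 0$)
$O{\left(B,t \right)} = \frac{1}{4}$ ($O{\left(B,t \right)} = \frac{1}{4 + 0} = \frac{1}{4}$)
$- 9 O{\left(-1,1 \right)} = \left(-9\right) \frac{1}{4} = - \frac{9}{4}$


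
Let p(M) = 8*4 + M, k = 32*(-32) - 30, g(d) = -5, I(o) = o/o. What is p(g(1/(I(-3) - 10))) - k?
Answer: 1081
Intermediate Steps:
I(o) = 1
k = -1054 (k = -1024 - 30 = -1054)
p(M) = 32 + M
p(g(1/(I(-3) - 10))) - k = (32 - 5) - 1*(-1054) = 27 + 1054 = 1081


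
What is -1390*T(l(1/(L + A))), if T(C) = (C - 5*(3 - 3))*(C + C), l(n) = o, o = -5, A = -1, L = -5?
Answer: -69500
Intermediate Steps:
l(n) = -5
T(C) = 2*C**2 (T(C) = (C - 5*0)*(2*C) = (C + 0)*(2*C) = C*(2*C) = 2*C**2)
-1390*T(l(1/(L + A))) = -2780*(-5)**2 = -2780*25 = -1390*50 = -69500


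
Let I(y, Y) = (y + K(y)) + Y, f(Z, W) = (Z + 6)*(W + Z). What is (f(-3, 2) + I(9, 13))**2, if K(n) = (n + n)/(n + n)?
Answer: 400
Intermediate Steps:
K(n) = 1 (K(n) = (2*n)/((2*n)) = (2*n)*(1/(2*n)) = 1)
f(Z, W) = (6 + Z)*(W + Z)
I(y, Y) = 1 + Y + y (I(y, Y) = (y + 1) + Y = (1 + y) + Y = 1 + Y + y)
(f(-3, 2) + I(9, 13))**2 = (((-3)**2 + 6*2 + 6*(-3) + 2*(-3)) + (1 + 13 + 9))**2 = ((9 + 12 - 18 - 6) + 23)**2 = (-3 + 23)**2 = 20**2 = 400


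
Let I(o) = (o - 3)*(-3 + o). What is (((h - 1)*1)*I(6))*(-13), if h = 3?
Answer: -234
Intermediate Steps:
I(o) = (-3 + o)² (I(o) = (-3 + o)*(-3 + o) = (-3 + o)²)
(((h - 1)*1)*I(6))*(-13) = (((3 - 1)*1)*(-3 + 6)²)*(-13) = ((2*1)*3²)*(-13) = (2*9)*(-13) = 18*(-13) = -234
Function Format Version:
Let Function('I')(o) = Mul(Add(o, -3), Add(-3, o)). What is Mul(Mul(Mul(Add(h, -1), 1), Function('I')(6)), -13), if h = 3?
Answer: -234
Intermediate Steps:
Function('I')(o) = Pow(Add(-3, o), 2) (Function('I')(o) = Mul(Add(-3, o), Add(-3, o)) = Pow(Add(-3, o), 2))
Mul(Mul(Mul(Add(h, -1), 1), Function('I')(6)), -13) = Mul(Mul(Mul(Add(3, -1), 1), Pow(Add(-3, 6), 2)), -13) = Mul(Mul(Mul(2, 1), Pow(3, 2)), -13) = Mul(Mul(2, 9), -13) = Mul(18, -13) = -234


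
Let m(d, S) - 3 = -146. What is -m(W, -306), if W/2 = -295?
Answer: 143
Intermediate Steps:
W = -590 (W = 2*(-295) = -590)
m(d, S) = -143 (m(d, S) = 3 - 146 = -143)
-m(W, -306) = -1*(-143) = 143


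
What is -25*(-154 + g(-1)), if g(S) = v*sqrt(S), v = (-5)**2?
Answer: 3850 - 625*I ≈ 3850.0 - 625.0*I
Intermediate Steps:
v = 25
g(S) = 25*sqrt(S)
-25*(-154 + g(-1)) = -25*(-154 + 25*sqrt(-1)) = -25*(-154 + 25*I) = 3850 - 625*I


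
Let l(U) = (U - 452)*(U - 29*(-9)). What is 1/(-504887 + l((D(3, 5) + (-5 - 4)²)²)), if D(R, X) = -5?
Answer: 1/31636101 ≈ 3.1609e-8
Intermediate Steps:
l(U) = (-452 + U)*(261 + U) (l(U) = (-452 + U)*(U + 261) = (-452 + U)*(261 + U))
1/(-504887 + l((D(3, 5) + (-5 - 4)²)²)) = 1/(-504887 + (-117972 + ((-5 + (-5 - 4)²)²)² - 191*(-5 + (-5 - 4)²)²)) = 1/(-504887 + (-117972 + ((-5 + (-9)²)²)² - 191*(-5 + (-9)²)²)) = 1/(-504887 + (-117972 + ((-5 + 81)²)² - 191*(-5 + 81)²)) = 1/(-504887 + (-117972 + (76²)² - 191*76²)) = 1/(-504887 + (-117972 + 5776² - 191*5776)) = 1/(-504887 + (-117972 + 33362176 - 1103216)) = 1/(-504887 + 32140988) = 1/31636101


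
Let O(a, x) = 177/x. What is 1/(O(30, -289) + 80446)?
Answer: 289/23248717 ≈ 1.2431e-5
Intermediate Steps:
1/(O(30, -289) + 80446) = 1/(177/(-289) + 80446) = 1/(177*(-1/289) + 80446) = 1/(-177/289 + 80446) = 1/(23248717/289) = 289/23248717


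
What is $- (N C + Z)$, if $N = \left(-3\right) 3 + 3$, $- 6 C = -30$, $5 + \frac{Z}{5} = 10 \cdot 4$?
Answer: $-145$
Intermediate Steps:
$Z = 175$ ($Z = -25 + 5 \cdot 10 \cdot 4 = -25 + 5 \cdot 40 = -25 + 200 = 175$)
$C = 5$ ($C = \left(- \frac{1}{6}\right) \left(-30\right) = 5$)
$N = -6$ ($N = -9 + 3 = -6$)
$- (N C + Z) = - (\left(-6\right) 5 + 175) = - (-30 + 175) = \left(-1\right) 145 = -145$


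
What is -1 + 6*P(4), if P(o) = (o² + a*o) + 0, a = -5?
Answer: -25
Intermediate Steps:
P(o) = o² - 5*o (P(o) = (o² - 5*o) + 0 = o² - 5*o)
-1 + 6*P(4) = -1 + 6*(4*(-5 + 4)) = -1 + 6*(4*(-1)) = -1 + 6*(-4) = -1 - 24 = -25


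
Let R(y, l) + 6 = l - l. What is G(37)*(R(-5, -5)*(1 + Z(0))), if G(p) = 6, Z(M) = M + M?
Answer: -36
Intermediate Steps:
R(y, l) = -6 (R(y, l) = -6 + (l - l) = -6 + 0 = -6)
Z(M) = 2*M
G(37)*(R(-5, -5)*(1 + Z(0))) = 6*(-6*(1 + 2*0)) = 6*(-6*(1 + 0)) = 6*(-6*1) = 6*(-6) = -36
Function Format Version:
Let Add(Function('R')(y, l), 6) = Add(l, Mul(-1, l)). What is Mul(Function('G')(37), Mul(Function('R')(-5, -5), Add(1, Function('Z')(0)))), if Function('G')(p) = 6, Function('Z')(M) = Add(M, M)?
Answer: -36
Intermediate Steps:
Function('R')(y, l) = -6 (Function('R')(y, l) = Add(-6, Add(l, Mul(-1, l))) = Add(-6, 0) = -6)
Function('Z')(M) = Mul(2, M)
Mul(Function('G')(37), Mul(Function('R')(-5, -5), Add(1, Function('Z')(0)))) = Mul(6, Mul(-6, Add(1, Mul(2, 0)))) = Mul(6, Mul(-6, Add(1, 0))) = Mul(6, Mul(-6, 1)) = Mul(6, -6) = -36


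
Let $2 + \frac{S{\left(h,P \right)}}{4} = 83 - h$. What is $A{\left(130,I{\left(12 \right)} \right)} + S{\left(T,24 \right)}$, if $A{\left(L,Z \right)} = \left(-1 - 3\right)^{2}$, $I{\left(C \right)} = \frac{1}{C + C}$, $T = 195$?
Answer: $-440$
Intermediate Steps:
$S{\left(h,P \right)} = 324 - 4 h$ ($S{\left(h,P \right)} = -8 + 4 \left(83 - h\right) = -8 - \left(-332 + 4 h\right) = 324 - 4 h$)
$I{\left(C \right)} = \frac{1}{2 C}$
$A{\left(L,Z \right)} = 16$ ($A{\left(L,Z \right)} = \left(-4\right)^{2} = 16$)
$A{\left(130,I{\left(12 \right)} \right)} + S{\left(T,24 \right)} = 16 + \left(324 - 780\right) = 16 - 456 = -440$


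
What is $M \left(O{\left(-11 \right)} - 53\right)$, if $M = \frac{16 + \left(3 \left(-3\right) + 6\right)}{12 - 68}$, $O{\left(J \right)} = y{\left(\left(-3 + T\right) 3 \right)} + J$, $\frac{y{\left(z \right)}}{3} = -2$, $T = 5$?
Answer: $\frac{65}{4} \approx 16.25$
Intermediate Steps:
$y{\left(z \right)} = -6$ ($y{\left(z \right)} = 3 \left(-2\right) = -6$)
$O{\left(J \right)} = -6 + J$
$M = - \frac{13}{56}$ ($M = \frac{16 + \left(-9 + 6\right)}{-56} = \left(16 - 3\right) \left(- \frac{1}{56}\right) = 13 \left(- \frac{1}{56}\right) = - \frac{13}{56} \approx -0.23214$)
$M \left(O{\left(-11 \right)} - 53\right) = - \frac{13 \left(\left(-6 - 11\right) - 53\right)}{56} = - \frac{13 \left(-17 - 53\right)}{56} = \left(- \frac{13}{56}\right) \left(-70\right) = \frac{65}{4}$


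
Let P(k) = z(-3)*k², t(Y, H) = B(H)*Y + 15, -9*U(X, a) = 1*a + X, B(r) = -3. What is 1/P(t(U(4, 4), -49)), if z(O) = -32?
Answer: -9/89888 ≈ -0.00010012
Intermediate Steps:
U(X, a) = -X/9 - a/9 (U(X, a) = -(1*a + X)/9 = -(a + X)/9 = -(X + a)/9 = -X/9 - a/9)
t(Y, H) = 15 - 3*Y (t(Y, H) = -3*Y + 15 = 15 - 3*Y)
P(k) = -32*k²
1/P(t(U(4, 4), -49)) = 1/(-32*(15 - 3*(-⅑*4 - ⅑*4))²) = 1/(-32*(15 - 3*(-4/9 - 4/9))²) = 1/(-32*(15 - 3*(-8/9))²) = 1/(-32*(15 + 8/3)²) = 1/(-32*(53/3)²) = 1/(-32*2809/9) = 1/(-89888/9) = -9/89888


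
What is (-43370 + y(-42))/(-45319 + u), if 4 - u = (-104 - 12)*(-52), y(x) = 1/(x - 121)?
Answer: 7069311/8369561 ≈ 0.84465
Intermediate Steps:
y(x) = 1/(-121 + x)
u = -6028 (u = 4 - (-104 - 12)*(-52) = 4 - (-116)*(-52) = 4 - 1*6032 = 4 - 6032 = -6028)
(-43370 + y(-42))/(-45319 + u) = (-43370 + 1/(-121 - 42))/(-45319 - 6028) = (-43370 + 1/(-163))/(-51347) = (-43370 - 1/163)*(-1/51347) = -7069311/163*(-1/51347) = 7069311/8369561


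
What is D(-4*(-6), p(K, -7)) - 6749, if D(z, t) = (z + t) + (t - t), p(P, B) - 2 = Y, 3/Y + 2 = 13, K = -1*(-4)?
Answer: -73950/11 ≈ -6722.7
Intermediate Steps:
K = 4
Y = 3/11 (Y = 3/(-2 + 13) = 3/11 ≈ 0.27273)
p(P, B) = 25/11 (p(P, B) = 2 + 3/11 = 25/11)
D(z, t) = t + z (D(z, t) = (t + z) + 0 = t + z)
D(-4*(-6), p(K, -7)) - 6749 = (25/11 - 4*(-6)) - 6749 = (25/11 + 24) - 6749 = 289/11 - 6749 = -73950/11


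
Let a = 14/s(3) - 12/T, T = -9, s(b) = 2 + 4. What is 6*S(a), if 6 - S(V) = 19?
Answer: -78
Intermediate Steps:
s(b) = 6
a = 11/3 (a = 14/6 - 12/(-9) = 14*(⅙) - 12*(-⅑) = 7/3 + 4/3 = 11/3 ≈ 3.6667)
S(V) = -13 (S(V) = 6 - 1*19 = 6 - 19 = -13)
6*S(a) = 6*(-13) = -78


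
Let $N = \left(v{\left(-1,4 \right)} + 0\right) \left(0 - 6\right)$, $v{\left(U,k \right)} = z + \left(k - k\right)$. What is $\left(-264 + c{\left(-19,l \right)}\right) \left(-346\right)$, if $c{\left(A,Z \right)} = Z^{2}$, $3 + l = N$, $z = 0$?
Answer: $88230$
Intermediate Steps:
$v{\left(U,k \right)} = 0$ ($v{\left(U,k \right)} = 0 + \left(k - k\right) = 0 + 0 = 0$)
$N = 0$ ($N = \left(0 + 0\right) \left(0 - 6\right) = 0 \left(-6\right) = 0$)
$l = -3$ ($l = -3 + 0 = -3$)
$\left(-264 + c{\left(-19,l \right)}\right) \left(-346\right) = \left(-264 + \left(-3\right)^{2}\right) \left(-346\right) = \left(-264 + 9\right) \left(-346\right) = \left(-255\right) \left(-346\right) = 88230$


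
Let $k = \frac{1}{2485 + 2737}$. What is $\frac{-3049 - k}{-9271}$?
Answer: $\frac{15921879}{48413162} \approx 0.32888$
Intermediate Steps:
$k = \frac{1}{5222} \approx 0.0001915$
$\frac{-3049 - k}{-9271} = \frac{-3049 - \frac{1}{5222}}{-9271} = \left(-3049 - \frac{1}{5222}\right) \left(- \frac{1}{9271}\right) = \left(- \frac{15921879}{5222}\right) \left(- \frac{1}{9271}\right) = \frac{15921879}{48413162}$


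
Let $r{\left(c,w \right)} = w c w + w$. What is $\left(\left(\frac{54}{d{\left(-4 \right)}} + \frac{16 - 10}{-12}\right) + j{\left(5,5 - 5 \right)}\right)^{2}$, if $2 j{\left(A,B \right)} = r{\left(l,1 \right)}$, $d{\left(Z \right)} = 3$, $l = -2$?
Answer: $289$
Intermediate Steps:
$r{\left(c,w \right)} = w + c w^{2}$ ($r{\left(c,w \right)} = c w w + w = c w^{2} + w = w + c w^{2}$)
$j{\left(A,B \right)} = - \frac{1}{2}$ ($j{\left(A,B \right)} = \frac{1 \left(1 - 2\right)}{2} = \frac{1 \left(-1\right)}{2} = \frac{1}{2} \left(-1\right) = - \frac{1}{2}$)
$\left(\left(\frac{54}{d{\left(-4 \right)}} + \frac{16 - 10}{-12}\right) + j{\left(5,5 - 5 \right)}\right)^{2} = \left(\left(\frac{54}{3} + \frac{16 - 10}{-12}\right) - \frac{1}{2}\right)^{2} = \left(\left(54 \cdot \frac{1}{3} + 6 \left(- \frac{1}{12}\right)\right) - \frac{1}{2}\right)^{2} = \left(\left(18 - \frac{1}{2}\right) - \frac{1}{2}\right)^{2} = \left(\frac{35}{2} - \frac{1}{2}\right)^{2} = 17^{2} = 289$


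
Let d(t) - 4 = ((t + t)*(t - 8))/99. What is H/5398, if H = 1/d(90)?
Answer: 11/9090232 ≈ 1.2101e-6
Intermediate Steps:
d(t) = 4 + 2*t*(-8 + t)/99 (d(t) = 4 + ((t + t)*(t - 8))/99 = 4 + ((2*t)*(-8 + t))*(1/99) = 4 + (2*t*(-8 + t))*(1/99) = 4 + 2*t*(-8 + t)/99)
H = 11/1684 (H = 1/(4 - 16/99*90 + (2/99)*90**2) = 1/(4 - 160/11 + (2/99)*8100) = 1/(4 - 160/11 + 1800/11) = 1/(1684/11) = 11/1684 ≈ 0.0065321)
H/5398 = (11/1684)/5398 = (11/1684)*(1/5398) = 11/9090232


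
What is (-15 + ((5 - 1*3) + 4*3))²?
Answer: 1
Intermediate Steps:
(-15 + ((5 - 1*3) + 4*3))² = (-15 + ((5 - 3) + 12))² = (-15 + (2 + 12))² = (-15 + 14)² = (-1)² = 1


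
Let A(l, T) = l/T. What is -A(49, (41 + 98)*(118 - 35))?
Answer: -49/11537 ≈ -0.0042472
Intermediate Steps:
-A(49, (41 + 98)*(118 - 35)) = -49/((41 + 98)*(118 - 35)) = -49/(139*83) = -49/11537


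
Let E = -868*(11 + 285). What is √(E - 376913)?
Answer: I*√633841 ≈ 796.14*I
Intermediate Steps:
E = -256928 (E = -868*296 = -256928)
√(E - 376913) = √(-256928 - 376913) = √(-633841) = I*√633841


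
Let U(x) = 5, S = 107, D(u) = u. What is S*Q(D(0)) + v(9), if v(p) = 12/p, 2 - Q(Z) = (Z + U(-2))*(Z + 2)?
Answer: -2564/3 ≈ -854.67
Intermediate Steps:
Q(Z) = 2 - (2 + Z)*(5 + Z) (Q(Z) = 2 - (Z + 5)*(Z + 2) = 2 - (5 + Z)*(2 + Z) = 2 - (2 + Z)*(5 + Z))
S*Q(D(0)) + v(9) = 107*(-8 - 1*0² - 7*0) + 12/9 = 107*(-8 - 1*0 + 0) + 12*(⅑) = 107*(-8 + 0 + 0) + 4/3 = 107*(-8) + 4/3 = -856 + 4/3 = -2564/3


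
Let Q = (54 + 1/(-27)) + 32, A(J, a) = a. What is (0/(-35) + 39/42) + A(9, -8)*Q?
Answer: -259601/378 ≈ -686.78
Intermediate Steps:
Q = 2321/27 (Q = (54 - 1/27) + 32 = 1457/27 + 32 = 2321/27 ≈ 85.963)
(0/(-35) + 39/42) + A(9, -8)*Q = (0/(-35) + 39/42) - 8*2321/27 = (0*(-1/35) + 39*(1/42)) - 18568/27 = (0 + 13/14) - 18568/27 = 13/14 - 18568/27 = -259601/378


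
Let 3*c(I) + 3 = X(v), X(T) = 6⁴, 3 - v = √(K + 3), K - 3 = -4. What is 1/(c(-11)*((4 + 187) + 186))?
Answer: 1/162487 ≈ 6.1543e-6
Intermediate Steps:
K = -1 (K = 3 - 4 = -1)
v = 3 - √2 (v = 3 - √(-1 + 3) = 3 - √2 ≈ 1.5858)
X(T) = 1296
c(I) = 431 (c(I) = -1 + (⅓)*1296 = -1 + 432 = 431)
1/(c(-11)*((4 + 187) + 186)) = 1/(431*((4 + 187) + 186)) = 1/(431*(191 + 186)) = 1/(431*377) = 1/162487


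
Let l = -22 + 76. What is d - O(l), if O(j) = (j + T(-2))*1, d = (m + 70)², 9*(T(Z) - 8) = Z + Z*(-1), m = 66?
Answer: 18434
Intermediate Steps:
T(Z) = 8 (T(Z) = 8 + (Z + Z*(-1))/9 = 8 + (Z - Z)/9 = 8 + (⅑)*0 = 8 + 0 = 8)
d = 18496 (d = (66 + 70)² = 136² = 18496)
l = 54
O(j) = 8 + j (O(j) = (j + 8)*1 = (8 + j)*1 = 8 + j)
d - O(l) = 18496 - (8 + 54) = 18496 - 1*62 = 18496 - 62 = 18434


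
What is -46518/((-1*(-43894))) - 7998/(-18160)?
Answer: -123425667/199278760 ≈ -0.61936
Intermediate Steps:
-46518/((-1*(-43894))) - 7998/(-18160) = -46518/43894 - 7998*(-1/18160) = -46518*1/43894 + 3999/9080 = -23259/21947 + 3999/9080 = -123425667/199278760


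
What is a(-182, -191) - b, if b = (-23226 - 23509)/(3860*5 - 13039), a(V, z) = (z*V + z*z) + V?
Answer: 444959656/6261 ≈ 71069.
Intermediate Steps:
a(V, z) = V + z² + V*z (a(V, z) = (V*z + z²) + V = (z² + V*z) + V = V + z² + V*z)
b = -46735/6261 (b = -46735/(19300 - 13039) = -46735/6261 ≈ -7.4645)
a(-182, -191) - b = (-182 + (-191)² - 182*(-191)) - 1*(-46735/6261) = (-182 + 36481 + 34762) + 46735/6261 = 71061 + 46735/6261 = 444959656/6261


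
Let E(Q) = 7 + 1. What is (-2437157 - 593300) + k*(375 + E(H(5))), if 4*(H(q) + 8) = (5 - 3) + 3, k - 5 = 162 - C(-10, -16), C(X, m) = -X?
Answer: -2970326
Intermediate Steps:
k = 157 (k = 5 + (162 - (-1)*(-10)) = 5 + (162 - 1*10) = 5 + (162 - 10) = 5 + 152 = 157)
H(q) = -27/4 (H(q) = -8 + ((5 - 3) + 3)/4 = -8 + (2 + 3)/4 = -8 + (¼)*5 = -8 + 5/4 = -27/4)
E(Q) = 8
(-2437157 - 593300) + k*(375 + E(H(5))) = (-2437157 - 593300) + 157*(375 + 8) = -3030457 + 157*383 = -3030457 + 60131 = -2970326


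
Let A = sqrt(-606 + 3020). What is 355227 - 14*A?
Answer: 355227 - 14*sqrt(2414) ≈ 3.5454e+5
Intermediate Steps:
A = sqrt(2414) ≈ 49.132
355227 - 14*A = 355227 - 14*sqrt(2414)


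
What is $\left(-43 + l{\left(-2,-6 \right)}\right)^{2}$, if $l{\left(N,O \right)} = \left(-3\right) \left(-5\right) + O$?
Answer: $1156$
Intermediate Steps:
$l{\left(N,O \right)} = 15 + O$
$\left(-43 + l{\left(-2,-6 \right)}\right)^{2} = \left(-43 + \left(15 - 6\right)\right)^{2} = \left(-43 + 9\right)^{2} = \left(-34\right)^{2} = 1156$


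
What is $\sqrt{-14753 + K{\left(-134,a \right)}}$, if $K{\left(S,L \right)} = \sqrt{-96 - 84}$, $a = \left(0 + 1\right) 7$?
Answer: $\sqrt{-14753 + 6 i \sqrt{5}} \approx 0.0552 + 121.46 i$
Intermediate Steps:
$a = 7$ ($a = 1 \cdot 7 = 7$)
$K{\left(S,L \right)} = 6 i \sqrt{5}$ ($K{\left(S,L \right)} = \sqrt{-180} = 6 i \sqrt{5}$)
$\sqrt{-14753 + K{\left(-134,a \right)}} = \sqrt{-14753 + 6 i \sqrt{5}}$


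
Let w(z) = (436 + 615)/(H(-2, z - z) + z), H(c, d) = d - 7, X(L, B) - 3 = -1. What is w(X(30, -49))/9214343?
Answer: -1051/46071715 ≈ -2.2812e-5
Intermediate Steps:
X(L, B) = 2 (X(L, B) = 3 - 1 = 2)
H(c, d) = -7 + d
w(z) = 1051/(-7 + z) (w(z) = (436 + 615)/((-7 + (z - z)) + z) = 1051/((-7 + 0) + z) = 1051/(-7 + z))
w(X(30, -49))/9214343 = (1051/(-7 + 2))/9214343 = (1051/(-5))*(1/9214343) = (1051*(-1/5))*(1/9214343) = -1051/5*1/9214343 = -1051/46071715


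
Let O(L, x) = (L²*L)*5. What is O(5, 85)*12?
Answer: 7500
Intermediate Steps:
O(L, x) = 5*L³ (O(L, x) = L³*5 = 5*L³)
O(5, 85)*12 = (5*5³)*12 = (5*125)*12 = 625*12 = 7500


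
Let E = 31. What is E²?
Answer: 961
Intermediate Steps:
E² = 31² = 961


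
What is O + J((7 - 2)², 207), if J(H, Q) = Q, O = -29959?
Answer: -29752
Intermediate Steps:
O + J((7 - 2)², 207) = -29959 + 207 = -29752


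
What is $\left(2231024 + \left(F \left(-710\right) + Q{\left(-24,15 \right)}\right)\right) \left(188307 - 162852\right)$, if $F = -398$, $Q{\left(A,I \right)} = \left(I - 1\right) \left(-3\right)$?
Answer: $63982720710$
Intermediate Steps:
$Q{\left(A,I \right)} = 3 - 3 I$ ($Q{\left(A,I \right)} = \left(-1 + I\right) \left(-3\right) = 3 - 3 I$)
$\left(2231024 + \left(F \left(-710\right) + Q{\left(-24,15 \right)}\right)\right) \left(188307 - 162852\right) = \left(2231024 + \left(\left(-398\right) \left(-710\right) + \left(3 - 45\right)\right)\right) \left(188307 - 162852\right) = \left(2231024 + \left(282580 + \left(3 - 45\right)\right)\right) 25455 = \left(2231024 + \left(282580 - 42\right)\right) 25455 = \left(2231024 + 282538\right) 25455 = 2513562 \cdot 25455 = 63982720710$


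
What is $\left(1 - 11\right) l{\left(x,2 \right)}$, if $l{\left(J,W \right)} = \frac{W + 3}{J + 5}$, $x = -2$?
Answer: $- \frac{50}{3} \approx -16.667$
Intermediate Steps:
$l{\left(J,W \right)} = \frac{3 + W}{5 + J}$
$\left(1 - 11\right) l{\left(x,2 \right)} = \left(1 - 11\right) \frac{3 + 2}{5 - 2} = - 10 \cdot \frac{1}{3} \cdot 5 = \left(-10\right) \frac{5}{3} = - \frac{50}{3}$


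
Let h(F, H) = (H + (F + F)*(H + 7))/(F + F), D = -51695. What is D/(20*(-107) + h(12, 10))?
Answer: 620340/25471 ≈ 24.355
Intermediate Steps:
h(F, H) = (H + 2*F*(7 + H))/(2*F) (h(F, H) = (H + (2*F)*(7 + H))/((2*F)) = (H + 2*F*(7 + H))*(1/(2*F)) = (H + 2*F*(7 + H))/(2*F))
D/(20*(-107) + h(12, 10)) = -51695/(20*(-107) + (7 + 10 + (½)*10/12)) = -51695/(-2140 + (7 + 10 + (½)*10*(1/12))) = -51695/(-2140 + (7 + 10 + 5/12)) = -51695/(-2140 + 209/12) = -51695/(-25471/12) = -51695*(-12/25471) = 620340/25471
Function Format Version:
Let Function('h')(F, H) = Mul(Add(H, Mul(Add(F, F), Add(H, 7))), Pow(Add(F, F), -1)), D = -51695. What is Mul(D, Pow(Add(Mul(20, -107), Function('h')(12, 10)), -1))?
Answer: Rational(620340, 25471) ≈ 24.355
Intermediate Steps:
Function('h')(F, H) = Mul(Rational(1, 2), Pow(F, -1), Add(H, Mul(2, F, Add(7, H)))) (Function('h')(F, H) = Mul(Add(H, Mul(Mul(2, F), Add(7, H))), Pow(Mul(2, F), -1)) = Mul(Add(H, Mul(2, F, Add(7, H))), Mul(Rational(1, 2), Pow(F, -1))) = Mul(Rational(1, 2), Pow(F, -1), Add(H, Mul(2, F, Add(7, H)))))
Mul(D, Pow(Add(Mul(20, -107), Function('h')(12, 10)), -1)) = Mul(-51695, Pow(Add(Mul(20, -107), Add(7, 10, Mul(Rational(1, 2), 10, Pow(12, -1)))), -1)) = Mul(-51695, Pow(Add(-2140, Add(7, 10, Mul(Rational(1, 2), 10, Rational(1, 12)))), -1)) = Mul(-51695, Pow(Add(-2140, Add(7, 10, Rational(5, 12))), -1)) = Mul(-51695, Pow(Add(-2140, Rational(209, 12)), -1)) = Mul(-51695, Pow(Rational(-25471, 12), -1)) = Mul(-51695, Rational(-12, 25471)) = Rational(620340, 25471)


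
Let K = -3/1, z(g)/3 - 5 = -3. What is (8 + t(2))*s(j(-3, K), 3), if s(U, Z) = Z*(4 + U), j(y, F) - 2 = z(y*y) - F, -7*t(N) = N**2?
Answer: 2340/7 ≈ 334.29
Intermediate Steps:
z(g) = 6 (z(g) = 15 + 3*(-3) = 15 - 9 = 6)
K = -3 (K = -3*1 = -3)
t(N) = -N**2/7
j(y, F) = 8 - F (j(y, F) = 2 + (6 - F) = 8 - F)
(8 + t(2))*s(j(-3, K), 3) = (8 - 1/7*2**2)*(3*(4 + (8 - 1*(-3)))) = (8 - 1/7*4)*(3*(4 + (8 + 3))) = (8 - 4/7)*(3*(4 + 11)) = 52*(3*15)/7 = (52/7)*45 = 2340/7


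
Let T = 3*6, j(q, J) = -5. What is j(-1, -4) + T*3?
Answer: 49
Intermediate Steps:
T = 18
j(-1, -4) + T*3 = -5 + 18*3 = -5 + 54 = 49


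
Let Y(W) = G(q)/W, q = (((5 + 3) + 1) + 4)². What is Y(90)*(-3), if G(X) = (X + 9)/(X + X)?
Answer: -89/5070 ≈ -0.017554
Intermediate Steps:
q = 169 (q = ((8 + 1) + 4)² = (9 + 4)² = 13² = 169)
G(X) = (9 + X)/(2*X) (G(X) = (9 + X)/((2*X)) = (9 + X)*(1/(2*X)) = (9 + X)/(2*X))
Y(W) = 89/(169*W) (Y(W) = ((½)*(9 + 169)/169)/W = ((½)*(1/169)*178)/W = 89/(169*W))
Y(90)*(-3) = ((89/169)/90)*(-3) = ((89/169)*(1/90))*(-3) = (89/15210)*(-3) = -89/5070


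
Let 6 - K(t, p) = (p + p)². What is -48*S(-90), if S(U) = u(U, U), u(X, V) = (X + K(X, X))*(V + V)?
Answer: -280661760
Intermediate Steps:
K(t, p) = 6 - 4*p² (K(t, p) = 6 - (p + p)² = 6 - (2*p)² = 6 - 4*p²)
u(X, V) = 2*V*(6 + X - 4*X²) (u(X, V) = (X + (6 - 4*X²))*(V + V) = (6 + X - 4*X²)*(2*V) = 2*V*(6 + X - 4*X²))
S(U) = 2*U*(6 + U - 4*U²)
-48*S(-90) = -96*(-90)*(6 - 90 - 4*(-90)²) = -96*(-90)*(6 - 90 - 4*8100) = -96*(-90)*(6 - 90 - 32400) = -96*(-90)*(-32484) = -48*5847120 = -280661760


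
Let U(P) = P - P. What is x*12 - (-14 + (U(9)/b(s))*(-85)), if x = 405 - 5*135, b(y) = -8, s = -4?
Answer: -3226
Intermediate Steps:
U(P) = 0
x = -270 (x = 405 - 675 = -270)
x*12 - (-14 + (U(9)/b(s))*(-85)) = -270*12 - (-14 + (0/(-8))*(-85)) = -3240 - (-14 + (0*(-1/8))*(-85)) = -3240 - (-14 + 0*(-85)) = -3240 - (-14 + 0) = -3240 - 1*(-14) = -3240 + 14 = -3226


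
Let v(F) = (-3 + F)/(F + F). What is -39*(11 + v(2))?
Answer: -1677/4 ≈ -419.25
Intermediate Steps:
v(F) = (-3 + F)/(2*F) (v(F) = (-3 + F)/((2*F)) = (-3 + F)*(1/(2*F)) = (-3 + F)/(2*F))
-39*(11 + v(2)) = -39*(11 + (1/2)*(-3 + 2)/2) = -39*(11 + (1/2)*(1/2)*(-1)) = -39*(11 - 1/4) = -39*43/4 = -1677/4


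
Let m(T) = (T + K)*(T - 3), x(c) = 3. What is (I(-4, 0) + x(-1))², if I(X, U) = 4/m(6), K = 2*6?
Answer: 6889/729 ≈ 9.4499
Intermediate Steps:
K = 12
m(T) = (-3 + T)*(12 + T) (m(T) = (T + 12)*(T - 3) = (12 + T)*(-3 + T) = (-3 + T)*(12 + T))
I(X, U) = 2/27 (I(X, U) = 4/(-36 + 6² + 9*6) = 4/(-36 + 36 + 54) = 4/54 = 4*(1/54) = 2/27)
(I(-4, 0) + x(-1))² = (2/27 + 3)² = (83/27)² = 6889/729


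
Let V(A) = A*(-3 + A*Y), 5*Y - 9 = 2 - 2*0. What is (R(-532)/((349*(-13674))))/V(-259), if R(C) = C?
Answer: 95/126425811192 ≈ 7.5143e-10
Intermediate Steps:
Y = 11/5 (Y = 9/5 + (2 - 2*0)/5 = 9/5 + (2 + 0)/5 = 9/5 + (1/5)*2 = 9/5 + 2/5 = 11/5 ≈ 2.2000)
V(A) = A*(-3 + 11*A/5) (V(A) = A*(-3 + A*(11/5)) = A*(-3 + 11*A/5))
(R(-532)/((349*(-13674))))/V(-259) = (-532/(349*(-13674)))/(((1/5)*(-259)*(-15 + 11*(-259)))) = (-532/(-4772226))/(((1/5)*(-259)*(-15 - 2849))) = (-532*(-1/4772226))/(((1/5)*(-259)*(-2864))) = 266/(2386113*(741776/5)) = (266/2386113)*(5/741776) = 95/126425811192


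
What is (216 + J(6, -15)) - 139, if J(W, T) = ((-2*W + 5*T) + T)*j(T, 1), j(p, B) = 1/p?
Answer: 419/5 ≈ 83.800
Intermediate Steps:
J(W, T) = (-2*W + 6*T)/T (J(W, T) = ((-2*W + 5*T) + T)/T = (-2*W + 6*T)/T)
(216 + J(6, -15)) - 139 = (216 + (6 - 2*6/(-15))) - 139 = (216 + (6 - 2*6*(-1/15))) - 139 = (216 + (6 + ⅘)) - 139 = (216 + 34/5) - 139 = 1114/5 - 139 = 419/5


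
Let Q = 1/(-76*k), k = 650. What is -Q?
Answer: 1/49400 ≈ 2.0243e-5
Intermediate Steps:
Q = -1/49400 (Q = 1/(-76*650) = 1/(-49400) = -1/49400 ≈ -2.0243e-5)
-Q = -1*(-1/49400) = 1/49400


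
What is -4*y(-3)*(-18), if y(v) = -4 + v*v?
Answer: 360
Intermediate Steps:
y(v) = -4 + v²
-4*y(-3)*(-18) = -4*(-4 + (-3)²)*(-18) = -4*(-4 + 9)*(-18) = -4*5*(-18) = -20*(-18) = 360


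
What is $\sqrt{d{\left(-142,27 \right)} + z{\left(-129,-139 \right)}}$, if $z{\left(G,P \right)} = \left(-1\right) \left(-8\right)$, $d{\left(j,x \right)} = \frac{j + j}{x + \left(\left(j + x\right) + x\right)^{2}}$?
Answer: $\frac{18 \sqrt{1484261}}{7771} \approx 2.822$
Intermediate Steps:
$d{\left(j,x \right)} = \frac{2 j}{x + \left(j + 2 x\right)^{2}}$
$z{\left(G,P \right)} = 8$
$\sqrt{d{\left(-142,27 \right)} + z{\left(-129,-139 \right)}} = \sqrt{2 \left(-142\right) \frac{1}{27 + \left(-142 + 2 \cdot 27\right)^{2}} + 8} = \sqrt{2 \left(-142\right) \frac{1}{27 + \left(-142 + 54\right)^{2}} + 8} = \sqrt{2 \left(-142\right) \frac{1}{27 + \left(-88\right)^{2}} + 8} = \sqrt{2 \left(-142\right) \frac{1}{27 + 7744} + 8} = \sqrt{2 \left(-142\right) \frac{1}{7771} + 8} = \sqrt{- \frac{284}{7771} + 8} = \sqrt{\frac{61884}{7771}} = \frac{18 \sqrt{1484261}}{7771}$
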